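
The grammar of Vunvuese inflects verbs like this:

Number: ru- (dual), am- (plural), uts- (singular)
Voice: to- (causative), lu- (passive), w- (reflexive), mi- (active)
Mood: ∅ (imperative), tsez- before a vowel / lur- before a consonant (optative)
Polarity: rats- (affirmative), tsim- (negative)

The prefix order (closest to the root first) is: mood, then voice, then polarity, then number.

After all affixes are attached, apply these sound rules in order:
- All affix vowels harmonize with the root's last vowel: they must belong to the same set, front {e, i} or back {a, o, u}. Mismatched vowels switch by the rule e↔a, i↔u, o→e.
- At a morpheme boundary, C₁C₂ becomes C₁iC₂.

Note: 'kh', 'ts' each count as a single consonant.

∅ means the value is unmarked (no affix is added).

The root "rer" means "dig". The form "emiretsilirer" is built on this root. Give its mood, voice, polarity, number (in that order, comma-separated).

imperative, passive, affirmative, plural

Segment: am-rats-lu-rer.
mood: ∅ → imperative.
voice: lu- → passive.
polarity: rats- → affirmative.
number: am- → plural.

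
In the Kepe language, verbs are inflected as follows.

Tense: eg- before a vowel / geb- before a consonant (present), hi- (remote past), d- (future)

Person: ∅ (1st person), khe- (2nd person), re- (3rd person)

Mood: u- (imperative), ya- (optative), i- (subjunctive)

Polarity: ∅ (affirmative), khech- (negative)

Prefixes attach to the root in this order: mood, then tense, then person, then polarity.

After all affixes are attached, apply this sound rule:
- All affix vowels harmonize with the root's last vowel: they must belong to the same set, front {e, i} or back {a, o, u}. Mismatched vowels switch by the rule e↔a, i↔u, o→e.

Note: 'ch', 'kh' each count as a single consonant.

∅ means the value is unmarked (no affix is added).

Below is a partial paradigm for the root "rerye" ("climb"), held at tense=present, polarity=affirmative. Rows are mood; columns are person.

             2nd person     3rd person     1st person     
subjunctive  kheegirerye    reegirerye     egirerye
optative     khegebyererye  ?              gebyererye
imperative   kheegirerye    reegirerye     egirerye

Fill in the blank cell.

Attach mood optative ya- → yarerye.
Attach tense present geb- (before consonant 'y') → gebyarerye.
Attach person 3rd person re- → regebyarerye.
polarity = affirmative: zero marking, form stays regebyarerye.
Apply vowel harmony: regebyarerye → regebyererye.

regebyererye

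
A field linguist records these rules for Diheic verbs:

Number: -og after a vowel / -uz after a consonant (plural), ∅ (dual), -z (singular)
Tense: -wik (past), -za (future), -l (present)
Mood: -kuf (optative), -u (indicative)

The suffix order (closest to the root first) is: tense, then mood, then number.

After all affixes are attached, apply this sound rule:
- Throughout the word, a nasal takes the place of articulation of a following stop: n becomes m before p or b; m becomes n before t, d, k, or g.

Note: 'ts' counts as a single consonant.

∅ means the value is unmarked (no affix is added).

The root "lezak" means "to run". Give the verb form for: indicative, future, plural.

Attach tense future -za → lezakza.
Attach mood indicative -u → lezakzau.
Attach number plural -og (after vowel 'u') → lezakzauog.
Nasal assimilation: no change.

lezakzauog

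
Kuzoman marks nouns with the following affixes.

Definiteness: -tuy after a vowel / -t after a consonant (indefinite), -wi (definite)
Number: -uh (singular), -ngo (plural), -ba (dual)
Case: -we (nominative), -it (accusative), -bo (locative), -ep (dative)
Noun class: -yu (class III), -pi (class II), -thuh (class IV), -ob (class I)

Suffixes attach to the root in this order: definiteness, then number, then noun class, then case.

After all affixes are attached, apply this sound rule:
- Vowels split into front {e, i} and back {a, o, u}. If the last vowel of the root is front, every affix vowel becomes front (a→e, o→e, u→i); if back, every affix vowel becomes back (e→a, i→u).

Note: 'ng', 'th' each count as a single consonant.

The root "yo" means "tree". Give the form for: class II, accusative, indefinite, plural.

Attach definiteness indefinite -tuy (after vowel 'o') → yotuy.
Attach number plural -ngo → yotuyngo.
Attach noun class class II -pi → yotuyngopi.
Attach case accusative -it → yotuyngopiit.
Apply vowel harmony: yotuyngopiit → yotuyngopuut.

yotuyngopuut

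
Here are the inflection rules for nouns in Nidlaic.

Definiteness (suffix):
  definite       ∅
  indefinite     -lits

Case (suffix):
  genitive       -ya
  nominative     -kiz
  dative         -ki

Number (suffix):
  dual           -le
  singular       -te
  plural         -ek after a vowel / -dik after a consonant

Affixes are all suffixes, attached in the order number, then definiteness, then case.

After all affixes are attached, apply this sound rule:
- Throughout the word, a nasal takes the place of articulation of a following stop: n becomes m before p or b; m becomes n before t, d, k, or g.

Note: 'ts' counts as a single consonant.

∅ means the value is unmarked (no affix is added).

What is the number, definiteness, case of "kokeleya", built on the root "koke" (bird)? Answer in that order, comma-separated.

Segment: koke-le-ya.
number: -le → dual.
definiteness: ∅ → definite.
case: -ya → genitive.

dual, definite, genitive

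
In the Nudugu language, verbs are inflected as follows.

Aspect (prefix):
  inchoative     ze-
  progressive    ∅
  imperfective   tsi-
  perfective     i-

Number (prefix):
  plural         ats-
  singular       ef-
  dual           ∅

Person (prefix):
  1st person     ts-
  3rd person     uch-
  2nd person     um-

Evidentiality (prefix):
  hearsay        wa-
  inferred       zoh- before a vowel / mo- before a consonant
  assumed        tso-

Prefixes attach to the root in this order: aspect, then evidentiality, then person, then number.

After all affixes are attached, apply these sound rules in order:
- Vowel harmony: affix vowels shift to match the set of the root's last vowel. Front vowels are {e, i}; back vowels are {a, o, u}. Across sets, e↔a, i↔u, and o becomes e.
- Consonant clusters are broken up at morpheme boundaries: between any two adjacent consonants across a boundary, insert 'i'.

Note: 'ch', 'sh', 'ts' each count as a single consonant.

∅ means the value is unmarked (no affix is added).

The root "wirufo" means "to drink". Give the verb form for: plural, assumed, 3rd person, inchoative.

Attach aspect inchoative ze- → zewirufo.
Attach evidentiality assumed tso- → tsozewirufo.
Attach person 3rd person uch- → uchtsozewirufo.
Attach number plural ats- → atsuchtsozewirufo.
Apply vowel harmony: atsuchtsozewirufo → atsuchtsozawirufo.
Apply epenthesis: atsuchtsozawirufo → atsuchitsozawirufo.

atsuchitsozawirufo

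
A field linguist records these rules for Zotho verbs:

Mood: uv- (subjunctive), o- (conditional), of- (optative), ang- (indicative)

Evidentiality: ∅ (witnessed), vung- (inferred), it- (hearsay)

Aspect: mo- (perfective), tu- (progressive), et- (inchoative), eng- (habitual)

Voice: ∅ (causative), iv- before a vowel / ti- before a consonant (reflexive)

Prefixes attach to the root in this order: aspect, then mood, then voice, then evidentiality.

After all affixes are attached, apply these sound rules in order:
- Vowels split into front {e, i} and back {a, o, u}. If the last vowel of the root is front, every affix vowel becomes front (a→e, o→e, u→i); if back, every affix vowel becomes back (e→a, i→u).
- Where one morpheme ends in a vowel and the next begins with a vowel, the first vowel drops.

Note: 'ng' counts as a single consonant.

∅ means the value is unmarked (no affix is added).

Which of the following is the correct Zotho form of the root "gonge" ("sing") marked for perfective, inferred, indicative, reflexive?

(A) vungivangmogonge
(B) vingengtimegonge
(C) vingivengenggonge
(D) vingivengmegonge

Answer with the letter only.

D

Attach aspect perfective mo- → mogonge.
Attach mood indicative ang- → angmogonge.
Attach voice reflexive iv- (before vowel 'a') → ivangmogonge.
Attach evidentiality inferred vung- → vungivangmogonge.
Apply vowel harmony: vungivangmogonge → vingivengmegonge.
Vowel deletion: no change.
So the correct form is vingivengmegonge, option (D).
(B) vingengtimegonge is wrong: it has the affixes in the wrong order.
(C) vingivengenggonge is wrong: it uses habitual instead of perfective for aspect.
(A) vungivangmogonge is wrong: it fails to apply the sound rule(s).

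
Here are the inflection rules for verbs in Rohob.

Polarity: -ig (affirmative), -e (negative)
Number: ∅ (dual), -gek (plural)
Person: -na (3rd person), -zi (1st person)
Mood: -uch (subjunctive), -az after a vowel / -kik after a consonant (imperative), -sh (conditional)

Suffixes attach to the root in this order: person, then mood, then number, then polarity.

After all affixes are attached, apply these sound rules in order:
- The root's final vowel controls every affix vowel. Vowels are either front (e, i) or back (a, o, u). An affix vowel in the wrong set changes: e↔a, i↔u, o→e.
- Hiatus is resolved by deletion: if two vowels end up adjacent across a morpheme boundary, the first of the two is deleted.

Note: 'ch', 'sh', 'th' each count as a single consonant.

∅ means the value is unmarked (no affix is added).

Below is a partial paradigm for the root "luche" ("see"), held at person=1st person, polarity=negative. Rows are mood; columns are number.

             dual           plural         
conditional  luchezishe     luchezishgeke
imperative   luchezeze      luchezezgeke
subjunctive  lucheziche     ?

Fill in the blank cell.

Attach person 1st person -zi → luchezi.
Attach mood subjunctive -uch → lucheziuch.
Attach number plural -gek → lucheziuchgek.
Attach polarity negative -e → lucheziuchgeke.
Apply vowel harmony: lucheziuchgeke → lucheziichgeke.
Apply vowel deletion: lucheziichgeke → luchezichgeke.

luchezichgeke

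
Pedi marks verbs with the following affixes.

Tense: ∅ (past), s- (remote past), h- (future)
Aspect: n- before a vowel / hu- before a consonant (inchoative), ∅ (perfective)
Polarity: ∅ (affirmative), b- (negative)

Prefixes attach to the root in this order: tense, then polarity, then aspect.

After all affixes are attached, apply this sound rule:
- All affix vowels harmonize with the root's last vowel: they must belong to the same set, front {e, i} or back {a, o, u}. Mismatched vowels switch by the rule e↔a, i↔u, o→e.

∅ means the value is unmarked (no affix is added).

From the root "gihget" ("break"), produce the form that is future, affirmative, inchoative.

Attach tense future h- → hgihget.
polarity = affirmative: zero marking, form stays hgihget.
Attach aspect inchoative hu- (before consonant 'h') → huhgihget.
Apply vowel harmony: huhgihget → hihgihget.

hihgihget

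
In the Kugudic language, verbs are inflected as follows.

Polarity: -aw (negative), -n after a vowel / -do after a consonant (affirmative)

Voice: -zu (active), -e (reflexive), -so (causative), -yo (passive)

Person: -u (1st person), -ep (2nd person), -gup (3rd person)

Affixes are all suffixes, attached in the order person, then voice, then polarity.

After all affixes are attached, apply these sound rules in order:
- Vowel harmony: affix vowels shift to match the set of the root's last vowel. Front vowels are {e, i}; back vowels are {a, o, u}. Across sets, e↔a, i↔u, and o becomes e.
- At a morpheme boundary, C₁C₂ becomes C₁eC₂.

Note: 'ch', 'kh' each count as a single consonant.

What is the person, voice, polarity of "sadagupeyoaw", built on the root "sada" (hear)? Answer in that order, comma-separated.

3rd person, passive, negative

Segment: sada-gup-yo-aw.
person: -gup → 3rd person.
voice: -yo → passive.
polarity: -aw → negative.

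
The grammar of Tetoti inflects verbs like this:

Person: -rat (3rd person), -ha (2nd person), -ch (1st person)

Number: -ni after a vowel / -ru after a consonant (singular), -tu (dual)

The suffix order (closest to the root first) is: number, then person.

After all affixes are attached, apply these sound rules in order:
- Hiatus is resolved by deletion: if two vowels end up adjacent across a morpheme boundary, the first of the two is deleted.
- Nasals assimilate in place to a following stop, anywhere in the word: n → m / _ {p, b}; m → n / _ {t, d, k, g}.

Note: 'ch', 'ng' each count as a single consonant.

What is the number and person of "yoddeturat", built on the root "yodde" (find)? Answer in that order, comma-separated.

Segment: yodde-tu-rat.
number: -tu → dual.
person: -rat → 3rd person.

dual, 3rd person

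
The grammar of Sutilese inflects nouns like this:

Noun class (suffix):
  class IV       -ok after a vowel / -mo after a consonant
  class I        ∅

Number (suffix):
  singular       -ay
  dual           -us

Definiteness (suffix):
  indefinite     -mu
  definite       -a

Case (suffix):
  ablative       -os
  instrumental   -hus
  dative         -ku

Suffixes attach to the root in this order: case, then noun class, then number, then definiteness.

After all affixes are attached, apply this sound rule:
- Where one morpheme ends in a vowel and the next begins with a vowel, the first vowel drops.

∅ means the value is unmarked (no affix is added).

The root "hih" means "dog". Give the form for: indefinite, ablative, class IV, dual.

hihosmusmu

Attach case ablative -os → hihos.
Attach noun class class IV -mo (after consonant 's') → hihosmo.
Attach number dual -us → hihosmous.
Attach definiteness indefinite -mu → hihosmousmu.
Apply vowel deletion: hihosmousmu → hihosmusmu.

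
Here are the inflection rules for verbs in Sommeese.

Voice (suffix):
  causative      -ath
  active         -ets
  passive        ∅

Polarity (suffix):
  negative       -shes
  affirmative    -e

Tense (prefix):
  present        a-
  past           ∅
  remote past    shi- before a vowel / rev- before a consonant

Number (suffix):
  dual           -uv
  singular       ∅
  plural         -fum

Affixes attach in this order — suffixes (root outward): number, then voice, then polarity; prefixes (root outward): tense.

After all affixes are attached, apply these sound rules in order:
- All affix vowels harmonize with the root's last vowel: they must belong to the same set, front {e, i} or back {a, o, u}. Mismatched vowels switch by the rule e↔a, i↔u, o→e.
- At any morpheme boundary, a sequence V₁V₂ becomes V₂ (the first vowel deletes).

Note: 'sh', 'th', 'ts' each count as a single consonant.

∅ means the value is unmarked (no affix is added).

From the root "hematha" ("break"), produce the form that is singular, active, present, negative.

ahemathatsshas

Attach tense present a- → ahematha.
number = singular: zero marking, form stays ahematha.
Attach voice active -ets → ahemathaets.
Attach polarity negative -shes → ahemathaetsshes.
Apply vowel harmony: ahemathaetsshes → ahemathaatsshas.
Apply vowel deletion: ahemathaatsshas → ahemathatsshas.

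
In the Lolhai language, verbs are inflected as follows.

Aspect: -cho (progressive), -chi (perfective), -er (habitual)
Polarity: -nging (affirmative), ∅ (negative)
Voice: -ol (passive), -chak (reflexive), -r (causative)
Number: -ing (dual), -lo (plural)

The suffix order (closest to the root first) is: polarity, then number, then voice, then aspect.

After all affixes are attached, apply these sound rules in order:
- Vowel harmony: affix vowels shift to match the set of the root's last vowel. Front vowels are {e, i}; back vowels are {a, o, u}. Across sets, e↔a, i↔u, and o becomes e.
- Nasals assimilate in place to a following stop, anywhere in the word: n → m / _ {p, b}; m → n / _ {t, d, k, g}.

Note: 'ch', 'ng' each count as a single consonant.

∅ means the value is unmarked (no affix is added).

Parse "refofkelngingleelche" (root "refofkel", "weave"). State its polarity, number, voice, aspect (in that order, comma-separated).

Segment: refofkel-nging-lo-ol-cho.
polarity: -nging → affirmative.
number: -lo → plural.
voice: -ol → passive.
aspect: -cho → progressive.

affirmative, plural, passive, progressive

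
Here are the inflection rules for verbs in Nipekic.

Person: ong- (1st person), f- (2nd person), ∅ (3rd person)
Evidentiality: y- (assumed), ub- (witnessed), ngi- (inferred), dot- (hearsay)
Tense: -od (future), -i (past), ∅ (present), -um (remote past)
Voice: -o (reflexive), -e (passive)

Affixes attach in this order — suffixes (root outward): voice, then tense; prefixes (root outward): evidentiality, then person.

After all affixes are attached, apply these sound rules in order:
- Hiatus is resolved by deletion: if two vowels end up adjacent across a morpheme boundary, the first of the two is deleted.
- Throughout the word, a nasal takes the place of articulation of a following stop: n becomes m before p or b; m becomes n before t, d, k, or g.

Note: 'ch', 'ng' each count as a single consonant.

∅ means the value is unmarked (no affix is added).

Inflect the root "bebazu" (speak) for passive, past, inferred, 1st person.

ongngibebazi

Attach evidentiality inferred ngi- → ngibebazu.
Attach person 1st person ong- → ongngibebazu.
Attach voice passive -e → ongngibebazue.
Attach tense past -i → ongngibebazuei.
Apply vowel deletion: ongngibebazuei → ongngibebazi.
Nasal assimilation: no change.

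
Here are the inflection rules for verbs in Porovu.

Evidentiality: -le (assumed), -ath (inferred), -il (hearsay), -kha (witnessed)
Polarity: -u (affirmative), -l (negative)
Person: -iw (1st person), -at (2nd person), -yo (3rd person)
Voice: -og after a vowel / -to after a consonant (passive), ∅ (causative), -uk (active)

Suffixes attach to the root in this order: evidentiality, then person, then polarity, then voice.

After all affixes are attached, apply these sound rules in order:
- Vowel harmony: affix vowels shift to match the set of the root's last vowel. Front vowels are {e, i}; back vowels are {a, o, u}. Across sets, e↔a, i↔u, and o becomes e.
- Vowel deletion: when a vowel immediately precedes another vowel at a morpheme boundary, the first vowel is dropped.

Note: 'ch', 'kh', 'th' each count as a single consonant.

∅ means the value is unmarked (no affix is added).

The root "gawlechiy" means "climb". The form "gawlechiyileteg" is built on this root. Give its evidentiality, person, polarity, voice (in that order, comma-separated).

Segment: gawlechiy-il-at-u-og.
evidentiality: -il → hearsay.
person: -at → 2nd person.
polarity: -u → affirmative.
voice: -og/to → passive.

hearsay, 2nd person, affirmative, passive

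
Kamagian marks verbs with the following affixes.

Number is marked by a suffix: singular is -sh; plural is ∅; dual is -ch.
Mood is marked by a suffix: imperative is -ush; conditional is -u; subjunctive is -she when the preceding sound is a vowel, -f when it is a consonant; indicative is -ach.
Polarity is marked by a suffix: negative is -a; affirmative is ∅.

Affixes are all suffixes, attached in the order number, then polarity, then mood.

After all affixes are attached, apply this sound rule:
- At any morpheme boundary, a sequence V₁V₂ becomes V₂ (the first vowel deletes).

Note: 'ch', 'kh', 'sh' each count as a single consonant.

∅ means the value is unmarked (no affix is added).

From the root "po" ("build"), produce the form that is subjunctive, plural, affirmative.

poshe

number = plural: zero marking, form stays po.
polarity = affirmative: zero marking, form stays po.
Attach mood subjunctive -she (after vowel 'o') → poshe.
Vowel deletion: no change.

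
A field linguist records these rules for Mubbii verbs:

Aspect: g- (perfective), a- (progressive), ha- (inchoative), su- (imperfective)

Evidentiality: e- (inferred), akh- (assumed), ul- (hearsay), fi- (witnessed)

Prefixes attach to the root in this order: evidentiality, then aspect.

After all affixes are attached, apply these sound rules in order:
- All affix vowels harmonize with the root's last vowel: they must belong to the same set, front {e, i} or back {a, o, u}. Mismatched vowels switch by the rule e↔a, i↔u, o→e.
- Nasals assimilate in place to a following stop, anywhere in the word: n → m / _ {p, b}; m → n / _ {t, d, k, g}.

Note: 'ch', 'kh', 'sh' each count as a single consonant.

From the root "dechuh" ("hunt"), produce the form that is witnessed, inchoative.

Attach evidentiality witnessed fi- → fidechuh.
Attach aspect inchoative ha- → hafidechuh.
Apply vowel harmony: hafidechuh → hafudechuh.
Nasal assimilation: no change.

hafudechuh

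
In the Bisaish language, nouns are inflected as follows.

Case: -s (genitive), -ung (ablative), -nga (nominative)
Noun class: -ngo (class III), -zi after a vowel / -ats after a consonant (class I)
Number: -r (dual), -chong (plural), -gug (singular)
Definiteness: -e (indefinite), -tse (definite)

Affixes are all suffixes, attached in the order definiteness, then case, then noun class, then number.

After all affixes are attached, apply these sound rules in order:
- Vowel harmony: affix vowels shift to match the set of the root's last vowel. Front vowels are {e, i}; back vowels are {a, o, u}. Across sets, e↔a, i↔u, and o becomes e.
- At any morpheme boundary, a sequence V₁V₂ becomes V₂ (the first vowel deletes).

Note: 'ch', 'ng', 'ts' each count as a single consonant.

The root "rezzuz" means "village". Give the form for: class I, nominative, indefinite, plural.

Attach definiteness indefinite -e → rezzuze.
Attach case nominative -nga → rezzuzenga.
Attach noun class class I -zi (after vowel 'a') → rezzuzengazi.
Attach number plural -chong → rezzuzengazichong.
Apply vowel harmony: rezzuzengazichong → rezzuzangazuchong.
Vowel deletion: no change.

rezzuzangazuchong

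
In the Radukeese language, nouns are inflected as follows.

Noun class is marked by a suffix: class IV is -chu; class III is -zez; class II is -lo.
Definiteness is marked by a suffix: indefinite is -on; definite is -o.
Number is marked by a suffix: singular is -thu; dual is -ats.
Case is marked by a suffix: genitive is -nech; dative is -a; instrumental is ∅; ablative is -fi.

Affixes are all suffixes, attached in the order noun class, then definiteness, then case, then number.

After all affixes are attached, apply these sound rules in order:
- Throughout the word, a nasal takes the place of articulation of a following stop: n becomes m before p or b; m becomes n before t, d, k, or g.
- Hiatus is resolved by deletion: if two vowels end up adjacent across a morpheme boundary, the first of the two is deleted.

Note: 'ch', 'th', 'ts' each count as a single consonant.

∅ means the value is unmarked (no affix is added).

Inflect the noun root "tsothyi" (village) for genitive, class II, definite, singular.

Attach noun class class II -lo → tsothyilo.
Attach definiteness definite -o → tsothyiloo.
Attach case genitive -nech → tsothyiloonech.
Attach number singular -thu → tsothyiloonechthu.
Nasal assimilation: no change.
Apply vowel deletion: tsothyiloonechthu → tsothyilonechthu.

tsothyilonechthu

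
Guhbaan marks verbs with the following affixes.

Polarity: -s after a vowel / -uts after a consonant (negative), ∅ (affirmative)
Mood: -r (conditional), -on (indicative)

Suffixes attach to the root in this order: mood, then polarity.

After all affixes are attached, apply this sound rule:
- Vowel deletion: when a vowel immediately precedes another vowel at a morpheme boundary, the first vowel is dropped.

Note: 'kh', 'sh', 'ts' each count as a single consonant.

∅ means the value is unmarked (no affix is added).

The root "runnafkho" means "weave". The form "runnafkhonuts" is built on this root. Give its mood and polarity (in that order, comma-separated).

indicative, negative

Segment: runnafkho-on-uts.
mood: -on → indicative.
polarity: -s/uts → negative.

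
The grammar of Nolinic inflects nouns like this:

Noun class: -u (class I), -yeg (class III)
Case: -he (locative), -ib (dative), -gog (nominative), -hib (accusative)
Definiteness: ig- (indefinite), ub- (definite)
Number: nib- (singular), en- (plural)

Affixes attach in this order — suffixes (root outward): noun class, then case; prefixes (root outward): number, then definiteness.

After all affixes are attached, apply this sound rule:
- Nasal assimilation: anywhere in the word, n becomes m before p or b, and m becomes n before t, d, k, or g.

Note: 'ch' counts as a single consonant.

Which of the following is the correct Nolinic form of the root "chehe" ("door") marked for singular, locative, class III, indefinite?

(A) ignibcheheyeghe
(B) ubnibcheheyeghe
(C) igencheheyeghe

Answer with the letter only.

Attach number singular nib- → nibchehe.
Attach noun class class III -yeg → nibcheheyeg.
Attach definiteness indefinite ig- → ignibcheheyeg.
Attach case locative -he → ignibcheheyeghe.
Nasal assimilation: no change.
So the correct form is ignibcheheyeghe, option (A).
(C) igencheheyeghe is wrong: it uses plural instead of singular for number.
(B) ubnibcheheyeghe is wrong: it uses definite instead of indefinite for definiteness.

A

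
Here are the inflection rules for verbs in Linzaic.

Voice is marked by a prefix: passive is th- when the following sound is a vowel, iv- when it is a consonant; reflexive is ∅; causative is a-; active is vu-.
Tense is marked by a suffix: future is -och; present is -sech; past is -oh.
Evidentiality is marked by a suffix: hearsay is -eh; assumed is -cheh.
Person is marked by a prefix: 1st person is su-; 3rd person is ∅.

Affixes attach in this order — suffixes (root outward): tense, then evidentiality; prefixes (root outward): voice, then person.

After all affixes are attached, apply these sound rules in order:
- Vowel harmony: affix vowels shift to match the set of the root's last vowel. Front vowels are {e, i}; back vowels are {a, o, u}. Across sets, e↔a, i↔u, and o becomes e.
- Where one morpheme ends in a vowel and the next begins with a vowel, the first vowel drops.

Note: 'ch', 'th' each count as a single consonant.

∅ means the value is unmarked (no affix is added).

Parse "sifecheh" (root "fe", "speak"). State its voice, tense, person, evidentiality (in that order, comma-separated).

reflexive, future, 1st person, hearsay

Segment: su-fe-och-eh.
voice: ∅ → reflexive.
tense: -och → future.
person: su- → 1st person.
evidentiality: -eh → hearsay.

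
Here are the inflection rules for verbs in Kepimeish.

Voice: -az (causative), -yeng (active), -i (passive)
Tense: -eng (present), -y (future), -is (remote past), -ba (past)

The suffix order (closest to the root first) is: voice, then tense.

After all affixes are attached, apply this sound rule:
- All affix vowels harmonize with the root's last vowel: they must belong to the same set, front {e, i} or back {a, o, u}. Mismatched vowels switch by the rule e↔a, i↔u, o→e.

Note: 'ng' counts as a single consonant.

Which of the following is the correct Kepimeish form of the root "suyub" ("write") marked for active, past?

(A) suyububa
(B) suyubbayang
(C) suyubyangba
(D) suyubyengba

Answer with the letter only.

Attach voice active -yeng → suyubyeng.
Attach tense past -ba → suyubyengba.
Apply vowel harmony: suyubyengba → suyubyangba.
So the correct form is suyubyangba, option (C).
(B) suyubbayang is wrong: it has the affixes in the wrong order.
(D) suyubyengba is wrong: it fails to apply the sound rule(s).
(A) suyububa is wrong: it uses passive instead of active for voice.

C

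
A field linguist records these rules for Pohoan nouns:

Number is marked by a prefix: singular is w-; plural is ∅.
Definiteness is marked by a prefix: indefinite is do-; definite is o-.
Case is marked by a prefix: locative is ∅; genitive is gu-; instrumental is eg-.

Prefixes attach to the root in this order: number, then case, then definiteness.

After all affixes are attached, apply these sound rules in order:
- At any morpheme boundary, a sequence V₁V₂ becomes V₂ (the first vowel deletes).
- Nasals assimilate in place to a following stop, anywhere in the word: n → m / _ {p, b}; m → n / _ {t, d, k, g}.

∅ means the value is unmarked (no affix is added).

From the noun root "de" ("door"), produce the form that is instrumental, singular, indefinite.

degwde

Attach number singular w- → wde.
Attach case instrumental eg- → egwde.
Attach definiteness indefinite do- → doegwde.
Apply vowel deletion: doegwde → degwde.
Nasal assimilation: no change.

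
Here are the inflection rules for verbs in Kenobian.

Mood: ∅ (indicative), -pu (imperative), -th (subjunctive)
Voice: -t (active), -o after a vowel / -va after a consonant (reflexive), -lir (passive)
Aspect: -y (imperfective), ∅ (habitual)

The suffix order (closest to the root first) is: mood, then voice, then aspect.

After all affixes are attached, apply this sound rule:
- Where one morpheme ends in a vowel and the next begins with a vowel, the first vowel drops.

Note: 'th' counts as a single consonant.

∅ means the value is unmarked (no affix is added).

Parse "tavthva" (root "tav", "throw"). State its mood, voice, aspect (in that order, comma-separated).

subjunctive, reflexive, habitual

Segment: tav-th-va.
mood: -th → subjunctive.
voice: -o/va → reflexive.
aspect: ∅ → habitual.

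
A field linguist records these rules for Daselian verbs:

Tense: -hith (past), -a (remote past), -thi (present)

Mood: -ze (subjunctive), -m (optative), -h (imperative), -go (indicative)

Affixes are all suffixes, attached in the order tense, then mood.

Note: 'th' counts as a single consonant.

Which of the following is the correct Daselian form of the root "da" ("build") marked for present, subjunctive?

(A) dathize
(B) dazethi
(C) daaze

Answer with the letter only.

A

Attach tense present -thi → dathi.
Attach mood subjunctive -ze → dathize.
So the correct form is dathize, option (A).
(B) dazethi is wrong: it has the affixes in the wrong order.
(C) daaze is wrong: it uses remote past instead of present for tense.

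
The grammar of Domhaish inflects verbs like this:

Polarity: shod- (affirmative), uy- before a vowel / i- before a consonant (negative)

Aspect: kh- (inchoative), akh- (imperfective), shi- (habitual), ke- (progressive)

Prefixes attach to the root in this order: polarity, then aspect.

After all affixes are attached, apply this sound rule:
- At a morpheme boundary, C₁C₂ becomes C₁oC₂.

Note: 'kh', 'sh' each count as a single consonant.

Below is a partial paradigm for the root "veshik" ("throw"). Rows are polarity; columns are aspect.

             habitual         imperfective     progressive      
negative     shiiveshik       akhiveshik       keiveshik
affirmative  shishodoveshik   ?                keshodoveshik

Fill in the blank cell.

akhoshodoveshik

Attach polarity affirmative shod- → shodveshik.
Attach aspect imperfective akh- → akhshodveshik.
Apply epenthesis: akhshodveshik → akhoshodoveshik.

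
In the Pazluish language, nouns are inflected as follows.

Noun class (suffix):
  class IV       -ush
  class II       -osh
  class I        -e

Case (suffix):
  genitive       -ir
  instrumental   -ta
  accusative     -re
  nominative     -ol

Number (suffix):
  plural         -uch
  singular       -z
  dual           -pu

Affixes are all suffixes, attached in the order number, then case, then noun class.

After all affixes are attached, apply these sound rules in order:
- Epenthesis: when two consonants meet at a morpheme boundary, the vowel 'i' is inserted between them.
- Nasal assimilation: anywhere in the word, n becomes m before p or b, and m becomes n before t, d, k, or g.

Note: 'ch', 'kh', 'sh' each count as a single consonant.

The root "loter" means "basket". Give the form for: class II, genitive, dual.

Attach number dual -pu → loterpu.
Attach case genitive -ir → loterpuir.
Attach noun class class II -osh → loterpuirosh.
Apply epenthesis: loterpuirosh → loteripuirosh.
Nasal assimilation: no change.

loteripuirosh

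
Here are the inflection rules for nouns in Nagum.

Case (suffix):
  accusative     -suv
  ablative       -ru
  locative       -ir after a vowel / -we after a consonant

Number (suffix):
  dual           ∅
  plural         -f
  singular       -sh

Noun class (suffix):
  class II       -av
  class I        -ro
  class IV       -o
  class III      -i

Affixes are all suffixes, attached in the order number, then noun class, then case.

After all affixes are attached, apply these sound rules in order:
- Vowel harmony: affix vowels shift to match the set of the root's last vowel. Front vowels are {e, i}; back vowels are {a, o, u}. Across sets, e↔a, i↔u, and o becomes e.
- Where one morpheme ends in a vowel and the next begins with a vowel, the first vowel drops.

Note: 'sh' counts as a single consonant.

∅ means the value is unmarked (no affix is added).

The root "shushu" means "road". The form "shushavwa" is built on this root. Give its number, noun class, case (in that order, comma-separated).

dual, class II, locative

Segment: shushu-av-we.
number: ∅ → dual.
noun class: -av → class II.
case: -ir/we → locative.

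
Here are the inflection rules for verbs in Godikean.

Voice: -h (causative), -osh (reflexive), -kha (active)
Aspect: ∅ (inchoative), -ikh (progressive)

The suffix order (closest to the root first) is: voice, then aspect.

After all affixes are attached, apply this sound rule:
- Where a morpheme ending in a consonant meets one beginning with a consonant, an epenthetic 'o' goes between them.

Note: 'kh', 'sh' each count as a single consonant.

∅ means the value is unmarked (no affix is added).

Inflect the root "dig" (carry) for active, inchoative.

digokha

Attach voice active -kha → digkha.
aspect = inchoative: zero marking, form stays digkha.
Apply epenthesis: digkha → digokha.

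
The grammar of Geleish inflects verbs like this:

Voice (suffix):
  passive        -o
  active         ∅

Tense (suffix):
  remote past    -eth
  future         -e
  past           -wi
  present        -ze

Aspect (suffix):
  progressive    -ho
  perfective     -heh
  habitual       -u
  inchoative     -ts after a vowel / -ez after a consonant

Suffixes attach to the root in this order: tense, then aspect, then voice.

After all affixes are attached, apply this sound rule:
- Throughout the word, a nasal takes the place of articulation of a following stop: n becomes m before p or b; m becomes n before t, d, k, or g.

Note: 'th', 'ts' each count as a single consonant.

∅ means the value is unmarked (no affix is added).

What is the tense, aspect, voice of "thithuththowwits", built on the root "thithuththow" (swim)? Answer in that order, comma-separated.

past, inchoative, active

Segment: thithuththow-wi-ts.
tense: -wi → past.
aspect: -ts/ez → inchoative.
voice: ∅ → active.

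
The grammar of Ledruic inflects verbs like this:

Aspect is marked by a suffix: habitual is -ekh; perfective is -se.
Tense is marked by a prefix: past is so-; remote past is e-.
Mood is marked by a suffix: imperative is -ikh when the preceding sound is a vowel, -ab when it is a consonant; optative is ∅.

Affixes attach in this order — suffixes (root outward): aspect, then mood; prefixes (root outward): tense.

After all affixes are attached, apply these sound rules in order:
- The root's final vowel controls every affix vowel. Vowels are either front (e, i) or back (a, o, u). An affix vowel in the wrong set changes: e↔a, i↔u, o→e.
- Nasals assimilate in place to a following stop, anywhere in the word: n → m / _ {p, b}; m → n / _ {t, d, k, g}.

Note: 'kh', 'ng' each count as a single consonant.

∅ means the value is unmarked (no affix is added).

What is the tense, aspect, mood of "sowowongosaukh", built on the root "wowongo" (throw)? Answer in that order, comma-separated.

Segment: so-wowongo-se-ikh.
tense: so- → past.
aspect: -se → perfective.
mood: -ikh/ab → imperative.

past, perfective, imperative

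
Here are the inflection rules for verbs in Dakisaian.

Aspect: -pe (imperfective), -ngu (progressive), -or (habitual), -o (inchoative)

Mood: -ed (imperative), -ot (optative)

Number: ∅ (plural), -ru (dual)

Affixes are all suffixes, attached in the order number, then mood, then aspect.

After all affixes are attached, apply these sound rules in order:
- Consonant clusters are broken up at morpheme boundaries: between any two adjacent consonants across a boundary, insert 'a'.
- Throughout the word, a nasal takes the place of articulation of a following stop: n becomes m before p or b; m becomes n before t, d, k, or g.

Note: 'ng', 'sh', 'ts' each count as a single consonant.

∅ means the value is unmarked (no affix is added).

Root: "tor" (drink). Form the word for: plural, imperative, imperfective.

number = plural: zero marking, form stays tor.
Attach mood imperative -ed → tored.
Attach aspect imperfective -pe → toredpe.
Apply epenthesis: toredpe → toredape.
Nasal assimilation: no change.

toredape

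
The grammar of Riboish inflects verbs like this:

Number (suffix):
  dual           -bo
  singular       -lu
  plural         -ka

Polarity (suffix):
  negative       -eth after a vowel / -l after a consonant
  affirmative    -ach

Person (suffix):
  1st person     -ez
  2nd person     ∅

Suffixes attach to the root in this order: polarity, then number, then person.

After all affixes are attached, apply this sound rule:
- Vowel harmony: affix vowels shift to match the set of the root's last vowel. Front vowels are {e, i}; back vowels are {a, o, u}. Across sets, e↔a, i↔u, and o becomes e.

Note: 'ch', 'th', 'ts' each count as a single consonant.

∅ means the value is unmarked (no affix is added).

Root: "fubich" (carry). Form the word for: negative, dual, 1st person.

fubichlbeez

Attach polarity negative -l (after consonant 'ch') → fubichl.
Attach number dual -bo → fubichlbo.
Attach person 1st person -ez → fubichlboez.
Apply vowel harmony: fubichlboez → fubichlbeez.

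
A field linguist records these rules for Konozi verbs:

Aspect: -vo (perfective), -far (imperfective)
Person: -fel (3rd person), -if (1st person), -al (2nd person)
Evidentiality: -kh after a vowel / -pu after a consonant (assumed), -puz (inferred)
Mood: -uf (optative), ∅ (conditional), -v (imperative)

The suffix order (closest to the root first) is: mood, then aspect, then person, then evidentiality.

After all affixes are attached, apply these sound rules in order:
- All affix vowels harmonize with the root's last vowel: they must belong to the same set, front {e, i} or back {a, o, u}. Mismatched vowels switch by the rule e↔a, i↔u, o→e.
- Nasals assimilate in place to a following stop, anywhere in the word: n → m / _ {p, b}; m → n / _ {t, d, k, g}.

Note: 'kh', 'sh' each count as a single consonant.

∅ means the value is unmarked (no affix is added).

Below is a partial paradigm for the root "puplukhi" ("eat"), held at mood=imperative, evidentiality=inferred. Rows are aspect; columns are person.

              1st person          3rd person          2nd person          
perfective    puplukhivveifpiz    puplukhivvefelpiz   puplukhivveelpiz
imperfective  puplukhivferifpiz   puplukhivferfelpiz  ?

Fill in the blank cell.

Attach mood imperative -v → puplukhiv.
Attach aspect imperfective -far → puplukhivfar.
Attach person 2nd person -al → puplukhivfaral.
Attach evidentiality inferred -puz → puplukhivfaralpuz.
Apply vowel harmony: puplukhivfaralpuz → puplukhivferelpiz.
Nasal assimilation: no change.

puplukhivferelpiz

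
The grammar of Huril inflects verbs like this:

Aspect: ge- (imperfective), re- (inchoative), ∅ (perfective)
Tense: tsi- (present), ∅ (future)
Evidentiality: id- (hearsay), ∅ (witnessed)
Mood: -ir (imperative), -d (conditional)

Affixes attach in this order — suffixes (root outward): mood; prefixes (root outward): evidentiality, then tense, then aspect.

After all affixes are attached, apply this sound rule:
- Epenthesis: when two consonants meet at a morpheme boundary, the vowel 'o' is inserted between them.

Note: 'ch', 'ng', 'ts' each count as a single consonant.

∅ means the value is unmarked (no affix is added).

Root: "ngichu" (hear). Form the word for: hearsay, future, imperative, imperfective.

Attach evidentiality hearsay id- → idngichu.
tense = future: zero marking, form stays idngichu.
Attach aspect imperfective ge- → geidngichu.
Attach mood imperative -ir → geidngichuir.
Apply epenthesis: geidngichuir → geidongichuir.

geidongichuir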